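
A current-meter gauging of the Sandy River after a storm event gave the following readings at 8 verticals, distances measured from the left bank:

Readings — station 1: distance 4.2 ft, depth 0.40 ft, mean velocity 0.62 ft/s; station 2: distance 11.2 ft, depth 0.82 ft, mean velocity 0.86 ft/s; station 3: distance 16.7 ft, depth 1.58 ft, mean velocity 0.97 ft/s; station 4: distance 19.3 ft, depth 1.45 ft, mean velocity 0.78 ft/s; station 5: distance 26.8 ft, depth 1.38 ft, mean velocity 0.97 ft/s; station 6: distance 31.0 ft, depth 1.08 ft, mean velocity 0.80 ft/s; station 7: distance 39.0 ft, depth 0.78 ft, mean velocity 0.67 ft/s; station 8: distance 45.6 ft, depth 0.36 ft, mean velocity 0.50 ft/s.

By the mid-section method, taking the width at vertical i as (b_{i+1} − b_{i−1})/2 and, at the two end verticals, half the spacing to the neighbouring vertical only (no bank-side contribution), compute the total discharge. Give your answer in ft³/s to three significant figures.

34.7 ft³/s

w_1 = (11.2 − 4.2)/2 = 3.5 ft; q_1 = 0.62 × 0.40 × 3.5 = 0.8680 ft³/s
w_2 = (16.7 − 4.2)/2 = 6.25 ft; q_2 = 0.86 × 0.82 × 6.25 = 4.408 ft³/s
w_3 = (19.3 − 11.2)/2 = 4.05 ft; q_3 = 0.97 × 1.58 × 4.05 = 6.207 ft³/s
w_4 = (26.8 − 16.7)/2 = 5.05 ft; q_4 = 0.78 × 1.45 × 5.05 = 5.712 ft³/s
w_5 = (31.0 − 19.3)/2 = 5.85 ft; q_5 = 0.97 × 1.38 × 5.85 = 7.831 ft³/s
w_6 = (39.0 − 26.8)/2 = 6.1 ft; q_6 = 0.80 × 1.08 × 6.1 = 5.270 ft³/s
w_7 = (45.6 − 31.0)/2 = 7.3 ft; q_7 = 0.67 × 0.78 × 7.3 = 3.815 ft³/s
w_8 = (45.6 − 39.0)/2 = 3.3 ft; q_8 = 0.50 × 0.36 × 3.3 = 0.5940 ft³/s
Q = Σ qᵢ = 34.70 ft³/s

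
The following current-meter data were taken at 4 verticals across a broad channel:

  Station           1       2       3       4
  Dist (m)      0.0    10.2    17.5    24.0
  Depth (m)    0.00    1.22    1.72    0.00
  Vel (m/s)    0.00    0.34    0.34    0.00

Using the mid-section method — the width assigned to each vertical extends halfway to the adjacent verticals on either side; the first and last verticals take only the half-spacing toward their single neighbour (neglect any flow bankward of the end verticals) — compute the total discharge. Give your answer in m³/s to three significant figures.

7.66 m³/s

w_2 = (17.5 − 0.0)/2 = 8.75 m; q_2 = 0.34 × 1.22 × 8.75 = 3.630 m³/s
w_3 = (24.0 − 10.2)/2 = 6.9 m; q_3 = 0.34 × 1.72 × 6.9 = 4.035 m³/s
Stations 1, 4 contribute zero (depth or velocity is 0).
Q = Σ qᵢ = 7.665 m³/s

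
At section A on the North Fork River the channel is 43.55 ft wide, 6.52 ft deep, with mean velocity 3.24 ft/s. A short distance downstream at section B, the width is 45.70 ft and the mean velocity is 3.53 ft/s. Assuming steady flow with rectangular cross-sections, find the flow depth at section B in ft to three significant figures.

Q = A₁V₁ = (43.55×6.52) × 3.24 = 920.0 ft³/s
d₂ = Q/(b₂ V₂) = 920.0/(45.70×3.53) = 5.703 ft

5.70 ft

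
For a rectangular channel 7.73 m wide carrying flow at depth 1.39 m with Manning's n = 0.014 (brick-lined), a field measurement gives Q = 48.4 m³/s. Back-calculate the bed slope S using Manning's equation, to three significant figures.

0.00386

A = b·y = 7.73 × 1.39 = 10.74 m²
P = b + 2y = 7.73 + 2×1.39 = 10.51 m
R = A/P = 10.74/10.51 = 1.022 m
S = (Q·n / (1·A·R^(2/3)))² = (48.4×0.014 / (1×10.74×1.015))² = 0.003862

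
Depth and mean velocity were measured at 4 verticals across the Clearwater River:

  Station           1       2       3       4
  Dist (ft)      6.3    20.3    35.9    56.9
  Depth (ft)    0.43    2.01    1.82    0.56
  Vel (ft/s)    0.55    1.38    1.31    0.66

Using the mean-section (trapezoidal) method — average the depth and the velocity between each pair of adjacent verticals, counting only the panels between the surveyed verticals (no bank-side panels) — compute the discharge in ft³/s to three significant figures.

Panel 1-2: Δb = 14 ft, d̄ = (0.43+2.01)/2 = 1.22, v̄ = (0.55+1.38)/2 = 0.965 → q = 14×1.22×0.965 = 16.48 ft³/s
Panel 2-3: Δb = 15.6 ft, d̄ = (2.01+1.82)/2 = 1.915, v̄ = (1.38+1.31)/2 = 1.345 → q = 15.6×1.915×1.345 = 40.18 ft³/s
Panel 3-4: Δb = 21 ft, d̄ = (1.82+0.56)/2 = 1.19, v̄ = (1.31+0.66)/2 = 0.985 → q = 21×1.19×0.985 = 24.62 ft³/s
Q = Σ q = 81.28 ft³/s

81.3 ft³/s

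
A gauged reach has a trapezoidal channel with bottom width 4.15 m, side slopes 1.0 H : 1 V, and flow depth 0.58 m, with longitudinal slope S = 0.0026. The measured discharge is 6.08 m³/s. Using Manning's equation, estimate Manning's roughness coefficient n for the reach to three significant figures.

0.0140

A = (b + z·y)·y = (4.15 + 1.0×0.58)×0.58 = 2.743 m²
P = b + 2y√(1+z²) = 4.15 + 2×0.58×√(1+1.0²) = 5.790 m
R = A/P = 2.743/5.790 = 0.4738 m
n = (1/Q)·A·R^(2/3)·S^(1/2) = (1/6.08) × 2.743 × 0.6077 × 0.05099 = 0.01398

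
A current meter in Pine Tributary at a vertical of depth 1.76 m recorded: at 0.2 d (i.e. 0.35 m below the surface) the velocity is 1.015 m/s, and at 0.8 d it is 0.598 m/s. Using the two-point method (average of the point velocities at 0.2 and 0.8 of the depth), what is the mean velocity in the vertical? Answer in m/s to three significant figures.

0.807 m/s

v̄ = (1.015 + 0.598) / 2 = 0.8065 m/s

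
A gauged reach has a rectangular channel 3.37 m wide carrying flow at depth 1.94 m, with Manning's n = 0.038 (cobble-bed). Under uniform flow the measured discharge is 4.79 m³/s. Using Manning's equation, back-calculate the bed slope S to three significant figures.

A = b·y = 3.37 × 1.94 = 6.538 m²
P = b + 2y = 3.37 + 2×1.94 = 7.250 m
R = A/P = 6.538/7.250 = 0.9018 m
S = (Q·n / (1·A·R^(2/3)))² = (4.79×0.038 / (1×6.538×0.9334))² = 0.0008897

0.000890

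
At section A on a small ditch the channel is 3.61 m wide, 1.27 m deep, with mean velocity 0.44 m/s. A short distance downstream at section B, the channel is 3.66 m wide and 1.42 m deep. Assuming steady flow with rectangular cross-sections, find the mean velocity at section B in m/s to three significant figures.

Q = A₁V₁ = (3.61×1.27) × 0.44 = 2.017 m³/s
A₂ = 3.66 × 1.42 = 5.197 m²
V₂ = Q/A₂ = 2.017/5.197 = 0.3881 m/s

0.388 m/s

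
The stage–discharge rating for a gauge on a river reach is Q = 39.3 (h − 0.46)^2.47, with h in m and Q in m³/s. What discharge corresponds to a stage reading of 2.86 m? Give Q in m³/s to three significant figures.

342 m³/s

Q = 39.3 × (2.86 − 0.46)^2.47 = 39.3 × 2.4^2.47 = 341.6 m³/s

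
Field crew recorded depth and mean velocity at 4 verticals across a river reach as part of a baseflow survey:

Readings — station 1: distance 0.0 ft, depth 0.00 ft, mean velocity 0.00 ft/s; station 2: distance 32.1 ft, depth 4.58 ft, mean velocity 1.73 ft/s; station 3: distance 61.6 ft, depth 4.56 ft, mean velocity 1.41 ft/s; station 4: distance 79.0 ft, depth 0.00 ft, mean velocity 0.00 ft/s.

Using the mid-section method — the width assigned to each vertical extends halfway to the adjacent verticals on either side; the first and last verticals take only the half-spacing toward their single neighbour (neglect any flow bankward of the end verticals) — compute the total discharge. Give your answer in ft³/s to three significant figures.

w_2 = (61.6 − 0.0)/2 = 30.8 ft; q_2 = 1.73 × 4.58 × 30.8 = 244.0 ft³/s
w_3 = (79.0 − 32.1)/2 = 23.45 ft; q_3 = 1.41 × 4.56 × 23.45 = 150.8 ft³/s
Stations 1, 4 contribute zero (depth or velocity is 0).
Q = Σ qᵢ = 394.8 ft³/s

395 ft³/s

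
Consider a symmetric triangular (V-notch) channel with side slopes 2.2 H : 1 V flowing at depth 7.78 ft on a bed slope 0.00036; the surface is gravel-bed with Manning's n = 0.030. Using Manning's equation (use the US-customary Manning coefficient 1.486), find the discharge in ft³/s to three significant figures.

A = z·y² = 2.2×7.78² = 133.2 ft²
P = 2y√(1+z²) = 2×7.78×√(1+2.2²) = 37.60 ft
R = A/P = 133.2/37.60 = 3.541 ft
Q = (1.486/n)·A·R^(2/3)·S^(1/2) = (1.486/0.030) × 133.2 × 3.541^(2/3) × 0.00036^(1/2) = 290.8 ft³/s

291 ft³/s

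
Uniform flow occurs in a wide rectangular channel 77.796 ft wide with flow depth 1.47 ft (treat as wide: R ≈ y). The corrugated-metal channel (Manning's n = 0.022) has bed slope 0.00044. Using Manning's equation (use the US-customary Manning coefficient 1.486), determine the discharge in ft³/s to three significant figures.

209 ft³/s

A = b·y = 77.796 × 1.47 = 114.4 ft²
Wide channel: R ≈ y = 1.47 ft
Q = (1.486/n)·A·R^(2/3)·S^(1/2) = (1.486/0.022) × 114.4 × 1.470^(2/3) × 0.00044^(1/2) = 209.5 ft³/s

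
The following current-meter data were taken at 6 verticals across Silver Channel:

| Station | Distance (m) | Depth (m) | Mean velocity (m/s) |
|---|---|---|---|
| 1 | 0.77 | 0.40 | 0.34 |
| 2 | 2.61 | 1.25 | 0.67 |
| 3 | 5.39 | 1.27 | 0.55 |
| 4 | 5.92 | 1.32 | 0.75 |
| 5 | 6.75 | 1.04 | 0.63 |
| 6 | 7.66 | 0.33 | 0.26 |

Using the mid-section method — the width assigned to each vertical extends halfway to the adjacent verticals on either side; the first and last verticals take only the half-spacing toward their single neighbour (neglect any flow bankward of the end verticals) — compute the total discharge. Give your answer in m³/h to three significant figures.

w_1 = (2.61 − 0.77)/2 = 0.92 m; q_1 = 0.34 × 0.40 × 0.92 = 0.1251 m³/s
w_2 = (5.39 − 0.77)/2 = 2.31 m; q_2 = 0.67 × 1.25 × 2.31 = 1.935 m³/s
w_3 = (5.92 − 2.61)/2 = 1.655 m; q_3 = 0.55 × 1.27 × 1.655 = 1.156 m³/s
w_4 = (6.75 − 5.39)/2 = 0.68 m; q_4 = 0.75 × 1.32 × 0.68 = 0.6732 m³/s
w_5 = (7.66 − 5.92)/2 = 0.87 m; q_5 = 0.63 × 1.04 × 0.87 = 0.5700 m³/s
w_6 = (7.66 − 6.75)/2 = 0.455 m; q_6 = 0.26 × 0.33 × 0.455 = 0.03904 m³/s
Q = Σ qᵢ = 4.498 m³/s
= 4.498 × 3600 = 16190 m³/h

16200 m³/h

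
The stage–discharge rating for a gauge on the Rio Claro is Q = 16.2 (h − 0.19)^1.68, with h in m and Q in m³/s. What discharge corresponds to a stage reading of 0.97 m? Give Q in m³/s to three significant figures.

Q = 16.2 × (0.97 − 0.19)^1.68 = 16.2 × 0.78^1.68 = 10.67 m³/s

10.7 m³/s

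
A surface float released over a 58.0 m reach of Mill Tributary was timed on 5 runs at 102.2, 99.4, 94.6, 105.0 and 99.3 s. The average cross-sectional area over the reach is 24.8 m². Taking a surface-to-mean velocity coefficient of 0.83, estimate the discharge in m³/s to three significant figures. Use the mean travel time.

11.9 m³/s

t̄ = (102.2 + 99.4 + 94.6 + 105.0 + 99.3) / 5 = 100.1 s
v_surface = L / t̄ = 58.0 / 100.1 = 0.5794 m/s
v_mean = 0.83 × 0.5794 = 0.4809 m/s
Q = A × v_mean = 24.8 × 0.4809 = 11.93 m³/s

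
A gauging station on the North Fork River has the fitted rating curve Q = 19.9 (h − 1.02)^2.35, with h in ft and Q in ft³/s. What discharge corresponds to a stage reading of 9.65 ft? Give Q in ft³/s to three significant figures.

Q = 19.9 × (9.65 − 1.02)^2.35 = 19.9 × 8.63^2.35 = 3151 ft³/s

3150 ft³/s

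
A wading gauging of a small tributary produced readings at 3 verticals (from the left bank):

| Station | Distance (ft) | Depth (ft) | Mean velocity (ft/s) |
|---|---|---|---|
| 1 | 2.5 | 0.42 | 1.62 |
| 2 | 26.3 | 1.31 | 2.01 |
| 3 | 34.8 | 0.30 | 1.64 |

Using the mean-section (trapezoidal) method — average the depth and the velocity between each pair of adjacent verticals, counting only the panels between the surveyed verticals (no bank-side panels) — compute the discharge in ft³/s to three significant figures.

49.9 ft³/s

Panel 1-2: Δb = 23.8 ft, d̄ = (0.42+1.31)/2 = 0.865, v̄ = (1.62+2.01)/2 = 1.815 → q = 23.8×0.865×1.815 = 37.37 ft³/s
Panel 2-3: Δb = 8.5 ft, d̄ = (1.31+0.30)/2 = 0.805, v̄ = (2.01+1.64)/2 = 1.825 → q = 8.5×0.805×1.825 = 12.49 ft³/s
Q = Σ q = 49.85 ft³/s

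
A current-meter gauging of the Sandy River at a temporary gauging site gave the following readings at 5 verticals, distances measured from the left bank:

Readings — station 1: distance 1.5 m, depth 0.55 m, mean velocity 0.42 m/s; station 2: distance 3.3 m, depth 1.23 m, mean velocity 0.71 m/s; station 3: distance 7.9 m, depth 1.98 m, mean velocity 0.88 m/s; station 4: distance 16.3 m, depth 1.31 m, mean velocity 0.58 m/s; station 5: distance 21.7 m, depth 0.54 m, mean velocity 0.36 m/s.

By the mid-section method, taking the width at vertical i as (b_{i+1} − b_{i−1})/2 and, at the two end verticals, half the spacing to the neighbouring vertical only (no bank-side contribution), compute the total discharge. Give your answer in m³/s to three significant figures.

20.1 m³/s

w_1 = (3.3 − 1.5)/2 = 0.9 m; q_1 = 0.42 × 0.55 × 0.9 = 0.2079 m³/s
w_2 = (7.9 − 1.5)/2 = 3.2 m; q_2 = 0.71 × 1.23 × 3.2 = 2.795 m³/s
w_3 = (16.3 − 3.3)/2 = 6.5 m; q_3 = 0.88 × 1.98 × 6.5 = 11.33 m³/s
w_4 = (21.7 − 7.9)/2 = 6.9 m; q_4 = 0.58 × 1.31 × 6.9 = 5.243 m³/s
w_5 = (21.7 − 16.3)/2 = 2.7 m; q_5 = 0.36 × 0.54 × 2.7 = 0.5249 m³/s
Q = Σ qᵢ = 20.10 m³/s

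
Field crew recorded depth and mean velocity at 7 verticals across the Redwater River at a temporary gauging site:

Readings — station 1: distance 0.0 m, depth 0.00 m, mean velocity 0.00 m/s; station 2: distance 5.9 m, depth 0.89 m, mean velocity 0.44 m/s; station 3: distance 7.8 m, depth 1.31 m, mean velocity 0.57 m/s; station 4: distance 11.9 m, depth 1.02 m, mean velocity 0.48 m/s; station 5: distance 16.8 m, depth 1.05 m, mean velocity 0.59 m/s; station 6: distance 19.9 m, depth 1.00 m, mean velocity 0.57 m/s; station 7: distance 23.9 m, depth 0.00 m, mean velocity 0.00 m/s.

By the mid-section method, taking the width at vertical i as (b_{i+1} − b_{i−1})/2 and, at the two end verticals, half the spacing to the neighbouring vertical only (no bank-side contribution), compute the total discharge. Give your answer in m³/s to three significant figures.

10.5 m³/s

w_2 = (7.8 − 0.0)/2 = 3.9 m; q_2 = 0.44 × 0.89 × 3.9 = 1.527 m³/s
w_3 = (11.9 − 5.9)/2 = 3 m; q_3 = 0.57 × 1.31 × 3 = 2.240 m³/s
w_4 = (16.8 − 7.8)/2 = 4.5 m; q_4 = 0.48 × 1.02 × 4.5 = 2.203 m³/s
w_5 = (19.9 − 11.9)/2 = 4 m; q_5 = 0.59 × 1.05 × 4 = 2.478 m³/s
w_6 = (23.9 − 16.8)/2 = 3.55 m; q_6 = 0.57 × 1.00 × 3.55 = 2.024 m³/s
Stations 1, 7 contribute zero (depth or velocity is 0).
Q = Σ qᵢ = 10.47 m³/s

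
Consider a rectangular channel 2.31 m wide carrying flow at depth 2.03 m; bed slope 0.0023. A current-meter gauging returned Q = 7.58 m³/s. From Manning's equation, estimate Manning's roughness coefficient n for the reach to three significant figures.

0.0242

A = b·y = 2.31 × 2.03 = 4.689 m²
P = b + 2y = 2.31 + 2×2.03 = 6.370 m
R = A/P = 4.689/6.370 = 0.7362 m
n = (1/Q)·A·R^(2/3)·S^(1/2) = (1/7.58) × 4.689 × 0.8153 × 0.04796 = 0.02419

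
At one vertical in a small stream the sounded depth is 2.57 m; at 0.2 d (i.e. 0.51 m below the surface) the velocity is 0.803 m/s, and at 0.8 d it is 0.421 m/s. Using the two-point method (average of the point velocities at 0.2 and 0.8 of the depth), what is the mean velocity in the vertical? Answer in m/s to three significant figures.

v̄ = (0.803 + 0.421) / 2 = 0.6120 m/s

0.612 m/s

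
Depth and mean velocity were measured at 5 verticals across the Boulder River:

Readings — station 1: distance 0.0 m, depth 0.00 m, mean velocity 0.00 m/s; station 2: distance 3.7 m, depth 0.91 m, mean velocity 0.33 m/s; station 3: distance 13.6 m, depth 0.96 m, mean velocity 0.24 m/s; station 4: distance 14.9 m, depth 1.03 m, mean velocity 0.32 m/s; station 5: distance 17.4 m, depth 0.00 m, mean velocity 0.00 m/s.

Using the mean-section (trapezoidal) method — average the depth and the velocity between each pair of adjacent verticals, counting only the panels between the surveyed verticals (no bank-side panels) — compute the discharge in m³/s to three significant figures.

3.48 m³/s

Panel 1-2: Δb = 3.7 m, d̄ = (0.00+0.91)/2 = 0.455, v̄ = (0.00+0.33)/2 = 0.165 → q = 3.7×0.455×0.165 = 0.2778 m³/s
Panel 2-3: Δb = 9.9 m, d̄ = (0.91+0.96)/2 = 0.935, v̄ = (0.33+0.24)/2 = 0.285 → q = 9.9×0.935×0.285 = 2.638 m³/s
Panel 3-4: Δb = 1.3 m, d̄ = (0.96+1.03)/2 = 0.995, v̄ = (0.24+0.32)/2 = 0.28 → q = 1.3×0.995×0.28 = 0.3622 m³/s
Panel 4-5: Δb = 2.5 m, d̄ = (1.03+0.00)/2 = 0.515, v̄ = (0.32+0.00)/2 = 0.16 → q = 2.5×0.515×0.16 = 0.2060 m³/s
Q = Σ q = 3.484 m³/s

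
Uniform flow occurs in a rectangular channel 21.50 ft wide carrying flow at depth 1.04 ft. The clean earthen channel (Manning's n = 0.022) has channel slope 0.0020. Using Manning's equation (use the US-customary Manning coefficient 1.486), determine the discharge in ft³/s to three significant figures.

65.2 ft³/s

A = b·y = 21.50 × 1.04 = 22.36 ft²
P = b + 2y = 21.50 + 2×1.04 = 23.58 ft
R = A/P = 22.36/23.58 = 0.9483 ft
Q = (1.486/n)·A·R^(2/3)·S^(1/2) = (1.486/0.022) × 22.36 × 0.9483^(2/3) × 0.0020^(1/2) = 65.19 ft³/s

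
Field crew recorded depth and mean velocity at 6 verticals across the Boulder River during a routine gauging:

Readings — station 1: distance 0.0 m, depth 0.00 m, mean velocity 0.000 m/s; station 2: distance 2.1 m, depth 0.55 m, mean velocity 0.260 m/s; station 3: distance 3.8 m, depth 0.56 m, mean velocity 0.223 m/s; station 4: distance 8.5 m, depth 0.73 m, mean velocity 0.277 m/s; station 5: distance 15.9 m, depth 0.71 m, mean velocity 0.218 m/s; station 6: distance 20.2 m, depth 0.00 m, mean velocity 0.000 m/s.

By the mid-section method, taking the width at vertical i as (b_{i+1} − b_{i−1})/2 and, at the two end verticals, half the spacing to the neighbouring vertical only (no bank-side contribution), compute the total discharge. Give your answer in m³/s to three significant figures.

w_2 = (3.8 − 0.0)/2 = 1.9 m; q_2 = 0.260 × 0.55 × 1.9 = 0.2717 m³/s
w_3 = (8.5 − 2.1)/2 = 3.2 m; q_3 = 0.223 × 0.56 × 3.2 = 0.3996 m³/s
w_4 = (15.9 − 3.8)/2 = 6.05 m; q_4 = 0.277 × 0.73 × 6.05 = 1.223 m³/s
w_5 = (20.2 − 8.5)/2 = 5.85 m; q_5 = 0.218 × 0.71 × 5.85 = 0.9055 m³/s
Stations 1, 6 contribute zero (depth or velocity is 0).
Q = Σ qᵢ = 2.800 m³/s

2.80 m³/s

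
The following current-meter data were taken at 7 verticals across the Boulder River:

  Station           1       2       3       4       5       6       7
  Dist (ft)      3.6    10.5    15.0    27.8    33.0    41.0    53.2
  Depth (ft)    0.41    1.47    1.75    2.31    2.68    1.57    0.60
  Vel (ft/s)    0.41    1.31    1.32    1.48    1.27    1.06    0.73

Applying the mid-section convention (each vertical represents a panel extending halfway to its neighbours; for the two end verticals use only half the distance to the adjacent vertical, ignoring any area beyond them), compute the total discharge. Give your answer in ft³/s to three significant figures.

104 ft³/s

w_1 = (10.5 − 3.6)/2 = 3.45 ft; q_1 = 0.41 × 0.41 × 3.45 = 0.5799 ft³/s
w_2 = (15.0 − 3.6)/2 = 5.7 ft; q_2 = 1.31 × 1.47 × 5.7 = 10.98 ft³/s
w_3 = (27.8 − 10.5)/2 = 8.65 ft; q_3 = 1.32 × 1.75 × 8.65 = 19.98 ft³/s
w_4 = (33.0 − 15.0)/2 = 9 ft; q_4 = 1.48 × 2.31 × 9 = 30.77 ft³/s
w_5 = (41.0 − 27.8)/2 = 6.6 ft; q_5 = 1.27 × 2.68 × 6.6 = 22.46 ft³/s
w_6 = (53.2 − 33.0)/2 = 10.1 ft; q_6 = 1.06 × 1.57 × 10.1 = 16.81 ft³/s
w_7 = (53.2 − 41.0)/2 = 6.1 ft; q_7 = 0.73 × 0.60 × 6.1 = 2.672 ft³/s
Q = Σ qᵢ = 104.3 ft³/s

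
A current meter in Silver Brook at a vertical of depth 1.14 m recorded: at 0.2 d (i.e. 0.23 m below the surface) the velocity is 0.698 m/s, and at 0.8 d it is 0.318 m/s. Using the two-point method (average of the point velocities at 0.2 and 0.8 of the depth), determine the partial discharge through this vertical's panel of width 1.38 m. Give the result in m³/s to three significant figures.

0.799 m³/s

v̄ = (0.698 + 0.318) / 2 = 0.5080 m/s
q = v̄ × d × w = 0.5080 × 1.14 × 1.38 = 0.7992 m³/s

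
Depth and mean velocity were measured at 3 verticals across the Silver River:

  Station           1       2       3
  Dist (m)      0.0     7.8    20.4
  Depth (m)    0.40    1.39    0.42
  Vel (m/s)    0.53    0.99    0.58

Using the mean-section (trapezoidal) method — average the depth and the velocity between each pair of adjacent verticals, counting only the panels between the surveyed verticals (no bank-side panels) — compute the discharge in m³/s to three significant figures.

14.3 m³/s

Panel 1-2: Δb = 7.8 m, d̄ = (0.40+1.39)/2 = 0.895, v̄ = (0.53+0.99)/2 = 0.76 → q = 7.8×0.895×0.76 = 5.306 m³/s
Panel 2-3: Δb = 12.6 m, d̄ = (1.39+0.42)/2 = 0.905, v̄ = (0.99+0.58)/2 = 0.785 → q = 12.6×0.905×0.785 = 8.951 m³/s
Q = Σ q = 14.26 m³/s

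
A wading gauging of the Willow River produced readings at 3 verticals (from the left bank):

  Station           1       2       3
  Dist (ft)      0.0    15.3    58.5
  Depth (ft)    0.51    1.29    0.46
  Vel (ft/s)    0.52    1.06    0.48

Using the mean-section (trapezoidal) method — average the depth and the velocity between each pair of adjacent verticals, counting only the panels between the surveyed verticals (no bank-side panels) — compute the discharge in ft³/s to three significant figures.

Panel 1-2: Δb = 15.3 ft, d̄ = (0.51+1.29)/2 = 0.9, v̄ = (0.52+1.06)/2 = 0.79 → q = 15.3×0.9×0.79 = 10.88 ft³/s
Panel 2-3: Δb = 43.2 ft, d̄ = (1.29+0.46)/2 = 0.875, v̄ = (1.06+0.48)/2 = 0.77 → q = 43.2×0.875×0.77 = 29.11 ft³/s
Q = Σ q = 39.98 ft³/s

40.0 ft³/s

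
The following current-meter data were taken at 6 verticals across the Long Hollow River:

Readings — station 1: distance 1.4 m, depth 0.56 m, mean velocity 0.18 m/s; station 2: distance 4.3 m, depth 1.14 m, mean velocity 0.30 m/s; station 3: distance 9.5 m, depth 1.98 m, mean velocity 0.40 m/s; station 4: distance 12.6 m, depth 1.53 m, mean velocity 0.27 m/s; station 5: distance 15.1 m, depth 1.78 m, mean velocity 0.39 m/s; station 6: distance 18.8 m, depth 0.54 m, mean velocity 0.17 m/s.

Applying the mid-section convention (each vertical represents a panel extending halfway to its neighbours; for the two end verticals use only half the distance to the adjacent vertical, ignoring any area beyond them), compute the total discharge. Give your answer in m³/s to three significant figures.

8.30 m³/s

w_1 = (4.3 − 1.4)/2 = 1.45 m; q_1 = 0.18 × 0.56 × 1.45 = 0.1462 m³/s
w_2 = (9.5 − 1.4)/2 = 4.05 m; q_2 = 0.30 × 1.14 × 4.05 = 1.385 m³/s
w_3 = (12.6 − 4.3)/2 = 4.15 m; q_3 = 0.40 × 1.98 × 4.15 = 3.287 m³/s
w_4 = (15.1 − 9.5)/2 = 2.8 m; q_4 = 0.27 × 1.53 × 2.8 = 1.157 m³/s
w_5 = (18.8 − 12.6)/2 = 3.1 m; q_5 = 0.39 × 1.78 × 3.1 = 2.152 m³/s
w_6 = (18.8 − 15.1)/2 = 1.85 m; q_6 = 0.17 × 0.54 × 1.85 = 0.1698 m³/s
Q = Σ qᵢ = 8.297 m³/s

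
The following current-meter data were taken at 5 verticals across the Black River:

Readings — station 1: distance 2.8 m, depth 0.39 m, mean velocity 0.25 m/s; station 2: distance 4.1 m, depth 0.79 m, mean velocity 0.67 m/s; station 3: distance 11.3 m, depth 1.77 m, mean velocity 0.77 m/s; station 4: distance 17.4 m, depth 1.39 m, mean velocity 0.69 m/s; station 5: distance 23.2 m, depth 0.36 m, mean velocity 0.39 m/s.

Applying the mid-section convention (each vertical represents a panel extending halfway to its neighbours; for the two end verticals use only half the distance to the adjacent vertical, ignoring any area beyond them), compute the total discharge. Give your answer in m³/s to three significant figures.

w_1 = (4.1 − 2.8)/2 = 0.65 m; q_1 = 0.25 × 0.39 × 0.65 = 0.06338 m³/s
w_2 = (11.3 − 2.8)/2 = 4.25 m; q_2 = 0.67 × 0.79 × 4.25 = 2.250 m³/s
w_3 = (17.4 − 4.1)/2 = 6.65 m; q_3 = 0.77 × 1.77 × 6.65 = 9.063 m³/s
w_4 = (23.2 − 11.3)/2 = 5.95 m; q_4 = 0.69 × 1.39 × 5.95 = 5.707 m³/s
w_5 = (23.2 − 17.4)/2 = 2.9 m; q_5 = 0.39 × 0.36 × 2.9 = 0.4072 m³/s
Q = Σ qᵢ = 17.49 m³/s

17.5 m³/s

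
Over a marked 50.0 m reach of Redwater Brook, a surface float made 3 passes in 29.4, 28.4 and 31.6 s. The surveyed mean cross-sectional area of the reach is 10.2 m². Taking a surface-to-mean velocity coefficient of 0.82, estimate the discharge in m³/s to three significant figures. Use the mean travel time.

14.0 m³/s

t̄ = (29.4 + 28.4 + 31.6) / 3 = 29.8 s
v_surface = L / t̄ = 50.0 / 29.8 = 1.678 m/s
v_mean = 0.82 × 1.678 = 1.376 m/s
Q = A × v_mean = 10.2 × 1.376 = 14.03 m³/s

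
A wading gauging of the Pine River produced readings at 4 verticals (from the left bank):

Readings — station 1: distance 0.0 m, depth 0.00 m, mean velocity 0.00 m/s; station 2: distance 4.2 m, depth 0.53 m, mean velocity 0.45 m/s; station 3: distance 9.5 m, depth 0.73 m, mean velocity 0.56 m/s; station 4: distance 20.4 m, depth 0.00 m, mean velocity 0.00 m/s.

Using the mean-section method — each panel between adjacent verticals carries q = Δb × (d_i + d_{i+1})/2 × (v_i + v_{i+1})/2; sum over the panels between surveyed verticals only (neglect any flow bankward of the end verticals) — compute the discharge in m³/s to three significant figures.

Panel 1-2: Δb = 4.2 m, d̄ = (0.00+0.53)/2 = 0.265, v̄ = (0.00+0.45)/2 = 0.225 → q = 4.2×0.265×0.225 = 0.2504 m³/s
Panel 2-3: Δb = 5.3 m, d̄ = (0.53+0.73)/2 = 0.63, v̄ = (0.45+0.56)/2 = 0.505 → q = 5.3×0.63×0.505 = 1.686 m³/s
Panel 3-4: Δb = 10.9 m, d̄ = (0.73+0.00)/2 = 0.365, v̄ = (0.56+0.00)/2 = 0.28 → q = 10.9×0.365×0.28 = 1.114 m³/s
Q = Σ q = 3.051 m³/s

3.05 m³/s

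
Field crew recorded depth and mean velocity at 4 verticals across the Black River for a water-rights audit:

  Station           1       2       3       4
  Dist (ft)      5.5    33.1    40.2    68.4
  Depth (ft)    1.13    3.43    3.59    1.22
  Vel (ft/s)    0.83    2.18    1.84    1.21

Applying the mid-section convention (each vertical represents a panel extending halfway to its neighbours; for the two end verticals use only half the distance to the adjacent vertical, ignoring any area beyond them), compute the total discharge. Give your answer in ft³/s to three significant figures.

w_1 = (33.1 − 5.5)/2 = 13.8 ft; q_1 = 0.83 × 1.13 × 13.8 = 12.94 ft³/s
w_2 = (40.2 − 5.5)/2 = 17.35 ft; q_2 = 2.18 × 3.43 × 17.35 = 129.7 ft³/s
w_3 = (68.4 − 33.1)/2 = 17.65 ft; q_3 = 1.84 × 3.59 × 17.65 = 116.6 ft³/s
w_4 = (68.4 − 40.2)/2 = 14.1 ft; q_4 = 1.21 × 1.22 × 14.1 = 20.81 ft³/s
Q = Σ qᵢ = 280.1 ft³/s

280 ft³/s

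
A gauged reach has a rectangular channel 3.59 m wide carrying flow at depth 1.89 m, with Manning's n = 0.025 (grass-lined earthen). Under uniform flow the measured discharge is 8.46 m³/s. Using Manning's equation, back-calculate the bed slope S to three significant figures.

0.00108

A = b·y = 3.59 × 1.89 = 6.785 m²
P = b + 2y = 3.59 + 2×1.89 = 7.370 m
R = A/P = 6.785/7.370 = 0.9206 m
S = (Q·n / (1·A·R^(2/3)))² = (8.46×0.025 / (1×6.785×0.9464))² = 0.001085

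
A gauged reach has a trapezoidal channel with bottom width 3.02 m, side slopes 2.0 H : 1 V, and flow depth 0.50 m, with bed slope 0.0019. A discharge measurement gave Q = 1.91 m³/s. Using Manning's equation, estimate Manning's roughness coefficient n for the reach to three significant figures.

A = (b + z·y)·y = (3.02 + 2.0×0.50)×0.50 = 2.010 m²
P = b + 2y√(1+z²) = 3.02 + 2×0.50×√(1+2.0²) = 5.256 m
R = A/P = 2.010/5.256 = 0.3824 m
n = (1/Q)·A·R^(2/3)·S^(1/2) = (1/1.91) × 2.010 × 0.5269 × 0.04359 = 0.02417

0.0242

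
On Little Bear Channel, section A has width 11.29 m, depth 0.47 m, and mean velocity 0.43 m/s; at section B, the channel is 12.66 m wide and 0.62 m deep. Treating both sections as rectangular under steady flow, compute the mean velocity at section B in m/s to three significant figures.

0.291 m/s

Q = A₁V₁ = (11.29×0.47) × 0.43 = 2.282 m³/s
A₂ = 12.66 × 0.62 = 7.849 m²
V₂ = Q/A₂ = 2.282/7.849 = 0.2907 m/s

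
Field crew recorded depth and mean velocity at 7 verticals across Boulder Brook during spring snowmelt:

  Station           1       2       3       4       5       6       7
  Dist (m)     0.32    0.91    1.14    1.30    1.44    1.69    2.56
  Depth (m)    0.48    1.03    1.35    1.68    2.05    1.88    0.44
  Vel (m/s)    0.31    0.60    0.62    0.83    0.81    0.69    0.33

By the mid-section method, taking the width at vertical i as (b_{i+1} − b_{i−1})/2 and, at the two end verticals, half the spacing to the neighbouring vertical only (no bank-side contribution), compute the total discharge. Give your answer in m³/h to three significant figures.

6420 m³/h

w_1 = (0.91 − 0.32)/2 = 0.295 m; q_1 = 0.31 × 0.48 × 0.295 = 0.04390 m³/s
w_2 = (1.14 − 0.32)/2 = 0.41 m; q_2 = 0.60 × 1.03 × 0.41 = 0.2534 m³/s
w_3 = (1.30 − 0.91)/2 = 0.195 m; q_3 = 0.62 × 1.35 × 0.195 = 0.1632 m³/s
w_4 = (1.44 − 1.14)/2 = 0.15 m; q_4 = 0.83 × 1.68 × 0.15 = 0.2092 m³/s
w_5 = (1.69 − 1.30)/2 = 0.195 m; q_5 = 0.81 × 2.05 × 0.195 = 0.3238 m³/s
w_6 = (2.56 − 1.44)/2 = 0.56 m; q_6 = 0.69 × 1.88 × 0.56 = 0.7264 m³/s
w_7 = (2.56 − 1.69)/2 = 0.435 m; q_7 = 0.33 × 0.44 × 0.435 = 0.06316 m³/s
Q = Σ qᵢ = 1.783 m³/s
= 1.783 × 3600 = 6419 m³/h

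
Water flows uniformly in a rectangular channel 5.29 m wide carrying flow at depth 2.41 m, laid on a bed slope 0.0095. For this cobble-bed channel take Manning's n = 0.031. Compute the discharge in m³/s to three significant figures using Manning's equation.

A = b·y = 5.29 × 2.41 = 12.75 m²
P = b + 2y = 5.29 + 2×2.41 = 10.11 m
R = A/P = 12.75/10.11 = 1.261 m
Q = (1/n)·A·R^(2/3)·S^(1/2) = (1/0.031) × 12.75 × 1.261^(2/3) × 0.0095^(1/2) = 46.79 m³/s

46.8 m³/s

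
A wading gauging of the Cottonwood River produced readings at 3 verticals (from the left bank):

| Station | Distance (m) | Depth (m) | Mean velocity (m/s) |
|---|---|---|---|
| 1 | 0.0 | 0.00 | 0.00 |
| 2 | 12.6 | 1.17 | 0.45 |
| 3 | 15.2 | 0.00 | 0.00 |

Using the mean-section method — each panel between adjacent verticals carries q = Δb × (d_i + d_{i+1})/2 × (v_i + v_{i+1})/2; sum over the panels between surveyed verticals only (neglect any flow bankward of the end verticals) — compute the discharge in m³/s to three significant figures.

Panel 1-2: Δb = 12.6 m, d̄ = (0.00+1.17)/2 = 0.585, v̄ = (0.00+0.45)/2 = 0.225 → q = 12.6×0.585×0.225 = 1.658 m³/s
Panel 2-3: Δb = 2.6 m, d̄ = (1.17+0.00)/2 = 0.585, v̄ = (0.45+0.00)/2 = 0.225 → q = 2.6×0.585×0.225 = 0.3422 m³/s
Q = Σ q = 2.001 m³/s

2.00 m³/s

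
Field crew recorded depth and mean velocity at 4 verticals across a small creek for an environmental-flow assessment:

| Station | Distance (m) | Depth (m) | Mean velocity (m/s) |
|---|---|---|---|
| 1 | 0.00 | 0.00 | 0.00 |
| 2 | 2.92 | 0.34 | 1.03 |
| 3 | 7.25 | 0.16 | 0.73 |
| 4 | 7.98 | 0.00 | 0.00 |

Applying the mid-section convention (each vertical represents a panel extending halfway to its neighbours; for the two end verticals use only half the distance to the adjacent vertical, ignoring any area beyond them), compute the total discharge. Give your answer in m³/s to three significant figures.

w_2 = (7.25 − 0.00)/2 = 3.625 m; q_2 = 1.03 × 0.34 × 3.625 = 1.269 m³/s
w_3 = (7.98 − 2.92)/2 = 2.53 m; q_3 = 0.73 × 0.16 × 2.53 = 0.2955 m³/s
Stations 1, 4 contribute zero (depth or velocity is 0).
Q = Σ qᵢ = 1.565 m³/s

1.56 m³/s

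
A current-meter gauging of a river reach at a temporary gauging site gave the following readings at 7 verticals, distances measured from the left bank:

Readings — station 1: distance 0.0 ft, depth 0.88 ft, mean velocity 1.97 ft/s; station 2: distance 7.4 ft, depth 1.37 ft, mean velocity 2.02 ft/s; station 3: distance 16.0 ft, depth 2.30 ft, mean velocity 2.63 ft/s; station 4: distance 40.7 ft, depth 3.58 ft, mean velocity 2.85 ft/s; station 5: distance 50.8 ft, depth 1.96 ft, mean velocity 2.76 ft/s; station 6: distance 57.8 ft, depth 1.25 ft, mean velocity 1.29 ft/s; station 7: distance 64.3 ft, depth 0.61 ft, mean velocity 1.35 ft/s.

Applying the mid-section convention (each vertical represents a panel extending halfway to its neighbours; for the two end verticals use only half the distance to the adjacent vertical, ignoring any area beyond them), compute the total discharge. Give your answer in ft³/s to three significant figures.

367 ft³/s

w_1 = (7.4 − 0.0)/2 = 3.7 ft; q_1 = 1.97 × 0.88 × 3.7 = 6.414 ft³/s
w_2 = (16.0 − 0.0)/2 = 8 ft; q_2 = 2.02 × 1.37 × 8 = 22.14 ft³/s
w_3 = (40.7 − 7.4)/2 = 16.65 ft; q_3 = 2.63 × 2.30 × 16.65 = 100.7 ft³/s
w_4 = (50.8 − 16.0)/2 = 17.4 ft; q_4 = 2.85 × 3.58 × 17.4 = 177.5 ft³/s
w_5 = (57.8 − 40.7)/2 = 8.55 ft; q_5 = 2.76 × 1.96 × 8.55 = 46.25 ft³/s
w_6 = (64.3 − 50.8)/2 = 6.75 ft; q_6 = 1.29 × 1.25 × 6.75 = 10.88 ft³/s
w_7 = (64.3 − 57.8)/2 = 3.25 ft; q_7 = 1.35 × 0.61 × 3.25 = 2.676 ft³/s
Q = Σ qᵢ = 366.6 ft³/s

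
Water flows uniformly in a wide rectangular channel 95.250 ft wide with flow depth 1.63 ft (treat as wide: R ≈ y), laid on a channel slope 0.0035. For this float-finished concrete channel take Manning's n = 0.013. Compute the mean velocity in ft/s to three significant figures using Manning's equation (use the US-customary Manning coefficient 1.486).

9.37 ft/s

A = b·y = 95.250 × 1.63 = 155.3 ft²
Wide channel: R ≈ y = 1.63 ft
Q = (1.486/n)·A·R^(2/3)·S^(1/2) = (1.486/0.013) × 155.3 × 1.630^(2/3) × 0.0035^(1/2) = 1454 ft³/s
V = Q/A = 1454/155.3 = 9.366 ft/s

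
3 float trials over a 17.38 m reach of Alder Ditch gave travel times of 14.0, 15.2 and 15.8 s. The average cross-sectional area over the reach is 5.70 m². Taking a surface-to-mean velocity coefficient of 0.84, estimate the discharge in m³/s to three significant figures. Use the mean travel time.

t̄ = (14.0 + 15.2 + 15.8) / 3 = 15 s
v_surface = L / t̄ = 17.38 / 15 = 1.159 m/s
v_mean = 0.84 × 1.159 = 0.9733 m/s
Q = A × v_mean = 5.70 × 0.9733 = 5.548 m³/s

5.55 m³/s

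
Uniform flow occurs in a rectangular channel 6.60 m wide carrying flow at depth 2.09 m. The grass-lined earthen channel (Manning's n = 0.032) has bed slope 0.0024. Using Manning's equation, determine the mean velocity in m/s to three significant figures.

A = b·y = 6.60 × 2.09 = 13.79 m²
P = b + 2y = 6.60 + 2×2.09 = 10.78 m
R = A/P = 13.79/10.78 = 1.280 m
Q = (1/n)·A·R^(2/3)·S^(1/2) = (1/0.032) × 13.79 × 1.280^(2/3) × 0.0024^(1/2) = 24.89 m³/s
V = Q/A = 24.89/13.79 = 1.804 m/s

1.80 m/s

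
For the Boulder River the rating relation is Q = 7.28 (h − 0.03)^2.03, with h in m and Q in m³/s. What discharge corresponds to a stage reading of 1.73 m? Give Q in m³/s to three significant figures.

21.4 m³/s

Q = 7.28 × (1.73 − 0.03)^2.03 = 7.28 × 1.7^2.03 = 21.38 m³/s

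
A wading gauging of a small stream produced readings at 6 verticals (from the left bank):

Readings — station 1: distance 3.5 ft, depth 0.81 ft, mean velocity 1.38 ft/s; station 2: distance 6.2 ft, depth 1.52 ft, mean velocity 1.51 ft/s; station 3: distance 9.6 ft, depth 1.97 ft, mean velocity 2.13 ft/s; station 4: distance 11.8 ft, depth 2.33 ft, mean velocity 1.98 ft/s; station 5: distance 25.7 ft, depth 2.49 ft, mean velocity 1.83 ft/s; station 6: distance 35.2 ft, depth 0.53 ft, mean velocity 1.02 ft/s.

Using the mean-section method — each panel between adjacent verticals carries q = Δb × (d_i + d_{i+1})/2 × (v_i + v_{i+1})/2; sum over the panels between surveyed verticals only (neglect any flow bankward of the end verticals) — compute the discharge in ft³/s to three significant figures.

Panel 1-2: Δb = 2.7 ft, d̄ = (0.81+1.52)/2 = 1.165, v̄ = (1.38+1.51)/2 = 1.445 → q = 2.7×1.165×1.445 = 4.545 ft³/s
Panel 2-3: Δb = 3.4 ft, d̄ = (1.52+1.97)/2 = 1.745, v̄ = (1.51+2.13)/2 = 1.82 → q = 3.4×1.745×1.82 = 10.80 ft³/s
Panel 3-4: Δb = 2.2 ft, d̄ = (1.97+2.33)/2 = 2.15, v̄ = (2.13+1.98)/2 = 2.055 → q = 2.2×2.15×2.055 = 9.720 ft³/s
Panel 4-5: Δb = 13.9 ft, d̄ = (2.33+2.49)/2 = 2.41, v̄ = (1.98+1.83)/2 = 1.905 → q = 13.9×2.41×1.905 = 63.82 ft³/s
Panel 5-6: Δb = 9.5 ft, d̄ = (2.49+0.53)/2 = 1.51, v̄ = (1.83+1.02)/2 = 1.425 → q = 9.5×1.51×1.425 = 20.44 ft³/s
Q = Σ q = 109.3 ft³/s

109 ft³/s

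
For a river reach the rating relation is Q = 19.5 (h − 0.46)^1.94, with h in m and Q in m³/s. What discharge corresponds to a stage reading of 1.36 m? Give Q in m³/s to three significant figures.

Q = 19.5 × (1.36 − 0.46)^1.94 = 19.5 × 0.9^1.94 = 15.90 m³/s

15.9 m³/s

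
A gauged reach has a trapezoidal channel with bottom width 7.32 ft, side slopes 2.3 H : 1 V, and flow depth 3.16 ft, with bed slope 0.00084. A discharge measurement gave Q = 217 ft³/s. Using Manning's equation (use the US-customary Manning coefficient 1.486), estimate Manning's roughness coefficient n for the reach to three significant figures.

A = (b + z·y)·y = (7.32 + 2.3×3.16)×3.16 = 46.10 ft²
P = b + 2y√(1+z²) = 7.32 + 2×3.16×√(1+2.3²) = 23.17 ft
R = A/P = 46.10/23.17 = 1.990 ft
n = (1.486/Q)·A·R^(2/3)·S^(1/2) = (1.486/217) × 46.10 × 1.582 × 0.02898 = 0.01447

0.0145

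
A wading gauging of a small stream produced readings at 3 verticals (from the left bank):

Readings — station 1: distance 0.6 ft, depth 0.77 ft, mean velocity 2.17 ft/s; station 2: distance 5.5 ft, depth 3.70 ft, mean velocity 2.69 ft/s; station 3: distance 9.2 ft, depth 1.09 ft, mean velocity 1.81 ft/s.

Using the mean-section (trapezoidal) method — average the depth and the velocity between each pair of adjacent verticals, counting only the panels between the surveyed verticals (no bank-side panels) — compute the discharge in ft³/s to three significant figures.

Panel 1-2: Δb = 4.9 ft, d̄ = (0.77+3.70)/2 = 2.235, v̄ = (2.17+2.69)/2 = 2.43 → q = 4.9×2.235×2.43 = 26.61 ft³/s
Panel 2-3: Δb = 3.7 ft, d̄ = (3.70+1.09)/2 = 2.395, v̄ = (2.69+1.81)/2 = 2.25 → q = 3.7×2.395×2.25 = 19.94 ft³/s
Q = Σ q = 46.55 ft³/s

46.6 ft³/s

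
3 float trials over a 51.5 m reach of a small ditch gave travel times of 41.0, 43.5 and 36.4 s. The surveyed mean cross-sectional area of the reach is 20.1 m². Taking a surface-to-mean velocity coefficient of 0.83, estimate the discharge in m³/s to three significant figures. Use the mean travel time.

21.3 m³/s

t̄ = (41.0 + 43.5 + 36.4) / 3 = 40.3 s
v_surface = L / t̄ = 51.5 / 40.3 = 1.278 m/s
v_mean = 0.83 × 1.278 = 1.061 m/s
Q = A × v_mean = 20.1 × 1.061 = 21.32 m³/s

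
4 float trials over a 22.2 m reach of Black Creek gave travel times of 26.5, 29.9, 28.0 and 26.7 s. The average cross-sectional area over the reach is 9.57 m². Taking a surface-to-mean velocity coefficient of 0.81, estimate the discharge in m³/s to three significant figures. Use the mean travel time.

t̄ = (26.5 + 29.9 + 28.0 + 26.7) / 4 = 27.775 s
v_surface = L / t̄ = 22.2 / 27.775 = 0.7993 m/s
v_mean = 0.81 × 0.7993 = 0.6474 m/s
Q = A × v_mean = 9.57 × 0.6474 = 6.196 m³/s

6.20 m³/s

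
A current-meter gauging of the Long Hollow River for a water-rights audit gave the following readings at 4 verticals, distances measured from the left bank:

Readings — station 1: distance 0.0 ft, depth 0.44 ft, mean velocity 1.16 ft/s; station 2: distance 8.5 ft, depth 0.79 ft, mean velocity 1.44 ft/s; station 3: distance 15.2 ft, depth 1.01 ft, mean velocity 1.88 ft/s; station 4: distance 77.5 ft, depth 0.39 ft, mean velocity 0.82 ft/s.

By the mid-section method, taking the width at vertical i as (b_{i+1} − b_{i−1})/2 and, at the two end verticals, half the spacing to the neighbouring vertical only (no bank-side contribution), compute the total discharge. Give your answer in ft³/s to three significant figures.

86.3 ft³/s

w_1 = (8.5 − 0.0)/2 = 4.25 ft; q_1 = 1.16 × 0.44 × 4.25 = 2.169 ft³/s
w_2 = (15.2 − 0.0)/2 = 7.6 ft; q_2 = 1.44 × 0.79 × 7.6 = 8.646 ft³/s
w_3 = (77.5 − 8.5)/2 = 34.5 ft; q_3 = 1.88 × 1.01 × 34.5 = 65.51 ft³/s
w_4 = (77.5 − 15.2)/2 = 31.15 ft; q_4 = 0.82 × 0.39 × 31.15 = 9.962 ft³/s
Q = Σ qᵢ = 86.29 ft³/s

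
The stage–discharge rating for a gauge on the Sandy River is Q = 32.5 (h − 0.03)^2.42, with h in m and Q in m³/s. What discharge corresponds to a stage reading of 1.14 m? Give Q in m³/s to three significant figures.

41.8 m³/s

Q = 32.5 × (1.14 − 0.03)^2.42 = 32.5 × 1.11^2.42 = 41.84 m³/s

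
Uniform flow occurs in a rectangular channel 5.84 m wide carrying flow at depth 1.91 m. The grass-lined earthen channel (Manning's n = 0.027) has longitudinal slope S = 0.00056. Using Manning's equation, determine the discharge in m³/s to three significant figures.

10.8 m³/s

A = b·y = 5.84 × 1.91 = 11.15 m²
P = b + 2y = 5.84 + 2×1.91 = 9.660 m
R = A/P = 11.15/9.660 = 1.155 m
Q = (1/n)·A·R^(2/3)·S^(1/2) = (1/0.027) × 11.15 × 1.155^(2/3) × 0.00056^(1/2) = 10.76 m³/s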